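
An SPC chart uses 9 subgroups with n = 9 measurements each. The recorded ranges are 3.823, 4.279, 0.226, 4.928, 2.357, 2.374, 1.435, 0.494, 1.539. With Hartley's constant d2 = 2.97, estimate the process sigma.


R_bar = (3.823 + 4.279 + 0.226 + 4.928 + 2.357 + 2.374 + 1.435 + 0.494 + 1.539) / 9
R_bar = 21.455 / 9 = 2.3838889
sigma_hat = R_bar / d2 = 2.3838889 / 2.97 = 0.8027

0.8027


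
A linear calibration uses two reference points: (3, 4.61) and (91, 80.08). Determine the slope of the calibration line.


slope = (y2 - y1) / (x2 - x1)
= (80.08 - 4.61) / (91 - 3)
= 75.4700 / 88
= 0.8576

0.8576


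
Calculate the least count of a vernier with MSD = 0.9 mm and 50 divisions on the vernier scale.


LC = MSD / n_div
= 0.9 / 50
= 0.0180

0.0180


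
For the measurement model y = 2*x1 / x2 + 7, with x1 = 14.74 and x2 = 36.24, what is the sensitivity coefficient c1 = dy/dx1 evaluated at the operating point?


y = 2*x1 / x2 + 7
dy/dx1 = 2/x2
Evaluate at x2 = 36.24: c1 = 2 / 36.24
c1 = 0.0552

0.0552


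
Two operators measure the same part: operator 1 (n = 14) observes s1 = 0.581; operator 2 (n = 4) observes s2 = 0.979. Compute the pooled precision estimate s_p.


s_p = sqrt(((n1-1)*s1^2 + (n2-1)*s2^2) / (n1+n2-2))
numerator = (14-1)*0.581^2 + (4-1)*0.979^2 = 4.388293 + 2.875323 = 7.263616
denominator = 14 + 4 - 2 = 16
s_p^2 = 7.263616 / 16 = 0.453976
s_p = sqrt(0.453976) = 0.6738

0.6738


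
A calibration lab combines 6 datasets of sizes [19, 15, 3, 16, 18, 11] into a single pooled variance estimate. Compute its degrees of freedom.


nu = sum_i (n_i - 1)
nu = ((19 - 1) + (15 - 1) + (3 - 1) + (16 - 1) + (18 - 1) + (11 - 1))
nu = 18 + 14 + 2 + 15 + 17 + 10
nu = 76

76


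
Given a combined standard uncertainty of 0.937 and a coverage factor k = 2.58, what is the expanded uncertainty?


U = k * uc
U = 2.58 * 0.937
U = 2.4175

2.4175


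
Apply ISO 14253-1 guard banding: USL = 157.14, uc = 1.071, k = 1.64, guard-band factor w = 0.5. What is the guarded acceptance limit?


U = k * uc = 1.64 * 1.071 = 1.75644
guard band g = w * U = 0.5 * 1.75644 = 0.87822
AL = USL - g = 157.14 - 0.87822
AL = 156.2618

156.2618


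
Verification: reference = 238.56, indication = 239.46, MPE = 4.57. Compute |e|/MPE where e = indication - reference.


e = indication - reference = 239.46 - 238.56 = 0.9000
|e| = 0.9000
ratio = |e| / MPE = 0.9000 / 4.57
ratio = 0.1969

0.1969


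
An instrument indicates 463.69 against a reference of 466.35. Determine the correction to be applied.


Correction = standard - reading
= 466.35 - 463.69
= 2.6600

2.6600


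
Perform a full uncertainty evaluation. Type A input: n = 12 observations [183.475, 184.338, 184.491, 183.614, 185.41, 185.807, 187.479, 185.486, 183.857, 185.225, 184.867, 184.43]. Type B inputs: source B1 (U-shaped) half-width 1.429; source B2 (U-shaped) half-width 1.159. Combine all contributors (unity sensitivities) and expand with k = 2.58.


mean = (183.475 + 184.338 + 184.491 + 183.614 + 185.41 + 185.807 + 187.479 + 185.486 + 183.857 + 185.225 + 184.867 + 184.43) / 12 = 184.87325
s = sqrt(sum((x - mean)^2)/(n-1)) = 1.1140348
u_A = s / sqrt(n) = 1.1140348 / sqrt(12) = 0.32159415
u_B1 = 1.429 / sqrt(2) = 1.0104556
u_B2 = 1.159 / sqrt(2) = 0.81953676
uc = sqrt(0.32159415^2 + 1.0104556^2 + 0.81953676^2) = 1.3401805
U = k * uc = 2.58 * 1.3401805
U = 3.4577

3.4577


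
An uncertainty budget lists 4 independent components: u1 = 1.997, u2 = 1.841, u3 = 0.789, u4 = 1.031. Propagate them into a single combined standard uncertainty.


uc = sqrt(1.997^2 + 1.841^2 + 0.789^2 + 1.031^2)
uc = sqrt(9.062772)
uc = 3.0104

3.0104


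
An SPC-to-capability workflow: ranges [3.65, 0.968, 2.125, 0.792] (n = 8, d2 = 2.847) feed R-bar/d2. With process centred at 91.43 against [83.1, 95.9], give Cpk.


R_bar = (3.65 + 0.968 + 2.125 + 0.792) / 4 = 1.88375
sigma = R_bar / d2 = 1.88375 / 2.847 = 0.6616614
Cp = (USL - LSL)/(6*sigma) = (95.9 - 83.1)/(6*0.6616614) = 3.2242
Cpu = (95.9 - 91.43)/(3*0.6616614) = 2.2519
Cpl = (91.43 - 83.1)/(3*0.6616614) = 4.1965
Cpk = min(Cpu, Cpl) = 2.2519

2.2519


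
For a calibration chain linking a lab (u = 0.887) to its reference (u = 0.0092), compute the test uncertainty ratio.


TUR = u_lab / u_ref
= 0.887 / 0.0092
= 96.4130

96.4130


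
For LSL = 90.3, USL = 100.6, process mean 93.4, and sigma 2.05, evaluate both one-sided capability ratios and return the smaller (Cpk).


Cpu = (USL - mean) / (3*sigma) = (100.6 - 93.4) / (3*2.05) = 1.1707
Cpl = (mean - LSL) / (3*sigma) = (93.4 - 90.3) / (3*2.05) = 0.5041
Cpk = min(Cpu, Cpl) = 0.5041

0.5041


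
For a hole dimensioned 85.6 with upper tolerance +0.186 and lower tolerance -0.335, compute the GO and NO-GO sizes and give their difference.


GO = nominal - lower_tol (smallest hole = maximum material condition)
GO = 85.6 - 0.335 = 85.265
NO-GO = nominal + upper_tol (largest hole = least material condition)
NO-GO = 85.6 + 0.186 = 85.786
spread = NO-GO - GO = 85.786 - 85.265 = 0.5210

0.5210


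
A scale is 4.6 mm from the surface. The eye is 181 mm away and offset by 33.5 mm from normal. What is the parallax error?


error = h * offset / d
= 4.6 * 33.5 / 181
= 0.8514

0.8514


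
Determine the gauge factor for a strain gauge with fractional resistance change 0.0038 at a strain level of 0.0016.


GF = (dR/R) / epsilon
= 0.0038 / 0.0016
= 2.3750

2.3750


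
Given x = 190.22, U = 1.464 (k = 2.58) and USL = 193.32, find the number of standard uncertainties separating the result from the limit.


u = U / k = 1.464 / 2.58 = 0.56744186
margin = |USL - x| = |193.32 - 190.22| = 3.1
z = margin / u = 3.1 / 0.56744186
z = 5.4631

5.4631


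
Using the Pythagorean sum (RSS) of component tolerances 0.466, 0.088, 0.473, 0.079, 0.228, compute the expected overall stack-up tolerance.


RSS = sqrt(0.466^2 + 0.088^2 + 0.473^2 + 0.079^2 + 0.228^2)
= sqrt(0.506854)
= 0.7119

0.7119


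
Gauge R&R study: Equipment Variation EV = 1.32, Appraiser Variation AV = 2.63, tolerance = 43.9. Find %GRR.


GRR = sqrt(EV^2 + AV^2) = sqrt(1.32^2 + 2.63^2) = 2.9426689
%GRR = GRR / tol * 100 = 2.9426689 / 43.9 * 100
%GRR = 6.7031

6.7031


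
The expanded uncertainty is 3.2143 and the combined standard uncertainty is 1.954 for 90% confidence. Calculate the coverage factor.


k = U / uc
k = 3.2143 / 1.954
k = 1.645

1.645


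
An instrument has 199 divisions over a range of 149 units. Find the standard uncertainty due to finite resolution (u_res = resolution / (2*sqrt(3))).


resolution = range / divisions
resolution = 149 / 199 = 0.74874372
u_res = resolution / (2*sqrt(3))
u_res = 0.74874372 / 3.4641016
u_res = 0.2161

0.2161


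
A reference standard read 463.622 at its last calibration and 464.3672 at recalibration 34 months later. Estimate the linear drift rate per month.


rate = (v2 - v1) / months
= (464.3672 - 463.622) / 34
= 0.7452 / 34
= 0.0219

0.0219


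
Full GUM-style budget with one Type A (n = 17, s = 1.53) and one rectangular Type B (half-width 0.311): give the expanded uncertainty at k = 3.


u_A = s / sqrt(n) = 1.53 / sqrt(17) = 0.37107951
u_B = half_width / sqrt(3) = 0.311 / sqrt(3) = 0.17955593
uc = sqrt(u_A^2 + u_B^2) = sqrt(0.37107951^2 + 0.17955593^2) = 0.4122382
U = k * uc = 3 * 0.4122382
U = 1.2367

1.2367


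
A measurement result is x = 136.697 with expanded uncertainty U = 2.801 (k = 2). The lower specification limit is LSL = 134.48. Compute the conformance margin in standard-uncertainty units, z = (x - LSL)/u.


u = U / k = 2.801 / 2 = 1.4005
margin = |LSL - x| = |134.48 - 136.697| = 2.217
z = margin / u = 2.217 / 1.4005
z = 1.5830

1.5830


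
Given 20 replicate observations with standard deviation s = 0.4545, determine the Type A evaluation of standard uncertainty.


u_A = s / sqrt(n)
u_A = 0.4545 / sqrt(20)
u_A = 0.4545 / 4.472136
u_A = 0.1016

0.1016


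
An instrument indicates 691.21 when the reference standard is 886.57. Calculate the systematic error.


Systematic error = measured - true
= 691.21 - 886.57
= -195.3600

-195.3600


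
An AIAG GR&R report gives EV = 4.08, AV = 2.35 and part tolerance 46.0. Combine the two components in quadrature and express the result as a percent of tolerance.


GRR = sqrt(EV^2 + AV^2) = sqrt(4.08^2 + 2.35^2) = 4.7083861
%GRR = GRR / tol * 100 = 4.7083861 / 46.0 * 100
%GRR = 10.2356

10.2356


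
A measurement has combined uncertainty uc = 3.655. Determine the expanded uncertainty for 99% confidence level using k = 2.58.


U = k * uc
U = 2.58 * 3.655
U = 9.4299

9.4299


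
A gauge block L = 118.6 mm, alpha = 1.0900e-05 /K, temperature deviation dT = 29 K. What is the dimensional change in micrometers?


dL = L * alpha * dT
= 118.6 * 1.0900e-05 * 29
= 0.0374895 mm
dL_um = 0.0374895 * 1000 = 37.4895 um

37.4895


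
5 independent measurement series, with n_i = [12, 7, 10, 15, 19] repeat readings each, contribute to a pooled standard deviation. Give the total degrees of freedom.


nu = sum_i (n_i - 1)
nu = ((12 - 1) + (7 - 1) + (10 - 1) + (15 - 1) + (19 - 1))
nu = 11 + 6 + 9 + 14 + 18
nu = 58

58


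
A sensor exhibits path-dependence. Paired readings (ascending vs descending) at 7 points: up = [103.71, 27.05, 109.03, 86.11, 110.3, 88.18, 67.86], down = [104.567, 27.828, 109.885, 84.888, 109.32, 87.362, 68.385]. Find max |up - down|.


|103.71 - 104.567| = 0.8570
|27.05 - 27.828| = 0.7780
|109.03 - 109.885| = 0.8550
|86.11 - 84.888| = 1.2220
|110.3 - 109.32| = 0.9800
|88.18 - 87.362| = 0.8180
|67.86 - 68.385| = 0.5250
hysteresis = max(diffs) = 1.2220

1.2220


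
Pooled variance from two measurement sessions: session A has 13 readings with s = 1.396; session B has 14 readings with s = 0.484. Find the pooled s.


s_p = sqrt(((n1-1)*s1^2 + (n2-1)*s2^2) / (n1+n2-2))
numerator = (13-1)*1.396^2 + (14-1)*0.484^2 = 23.385792 + 3.045328 = 26.43112
denominator = 13 + 14 - 2 = 25
s_p^2 = 26.43112 / 25 = 1.0572448
s_p = sqrt(1.0572448) = 1.0282

1.0282


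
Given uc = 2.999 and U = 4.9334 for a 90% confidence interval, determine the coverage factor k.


k = U / uc
k = 4.9334 / 2.999
k = 1.645

1.645


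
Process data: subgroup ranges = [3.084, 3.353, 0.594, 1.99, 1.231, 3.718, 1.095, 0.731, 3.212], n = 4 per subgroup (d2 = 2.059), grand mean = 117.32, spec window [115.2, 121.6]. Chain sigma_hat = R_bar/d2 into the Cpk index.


R_bar = (3.084 + 3.353 + 0.594 + 1.99 + 1.231 + 3.718 + 1.095 + 0.731 + 3.212) / 9 = 2.112
sigma = R_bar / d2 = 2.112 / 2.059 = 1.0257407
Cp = (USL - LSL)/(6*sigma) = (121.6 - 115.2)/(6*1.0257407) = 1.0399
Cpu = (121.6 - 117.32)/(3*1.0257407) = 1.3909
Cpl = (117.32 - 115.2)/(3*1.0257407) = 0.6889
Cpk = min(Cpu, Cpl) = 0.6889

0.6889


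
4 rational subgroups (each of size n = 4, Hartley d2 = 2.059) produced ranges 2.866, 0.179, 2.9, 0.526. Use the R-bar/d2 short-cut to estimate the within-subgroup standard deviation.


R_bar = (2.866 + 0.179 + 2.9 + 0.526) / 4
R_bar = 6.471 / 4 = 1.61775
sigma_hat = R_bar / d2 = 1.61775 / 2.059 = 0.7857

0.7857


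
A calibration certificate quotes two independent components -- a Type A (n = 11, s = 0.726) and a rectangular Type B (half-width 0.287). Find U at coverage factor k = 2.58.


u_A = s / sqrt(n) = 0.726 / sqrt(11) = 0.21889724
u_B = half_width / sqrt(3) = 0.287 / sqrt(3) = 0.16569953
uc = sqrt(u_A^2 + u_B^2) = sqrt(0.21889724^2 + 0.16569953^2) = 0.27454023
U = k * uc = 2.58 * 0.27454023
U = 0.7083

0.7083


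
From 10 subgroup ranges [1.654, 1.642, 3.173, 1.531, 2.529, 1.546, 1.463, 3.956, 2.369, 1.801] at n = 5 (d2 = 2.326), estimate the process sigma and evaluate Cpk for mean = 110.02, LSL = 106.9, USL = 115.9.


R_bar = (1.654 + 1.642 + 3.173 + 1.531 + 2.529 + 1.546 + 1.463 + 3.956 + 2.369 + 1.801) / 10 = 2.1664
sigma = R_bar / d2 = 2.1664 / 2.326 = 0.93138435
Cp = (USL - LSL)/(6*sigma) = (115.9 - 106.9)/(6*0.93138435) = 1.6105
Cpu = (115.9 - 110.02)/(3*0.93138435) = 2.1044
Cpl = (110.02 - 106.9)/(3*0.93138435) = 1.1166
Cpk = min(Cpu, Cpl) = 1.1166

1.1166


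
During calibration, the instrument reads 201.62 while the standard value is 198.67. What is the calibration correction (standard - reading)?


Correction = standard - reading
= 198.67 - 201.62
= -2.9500

-2.9500


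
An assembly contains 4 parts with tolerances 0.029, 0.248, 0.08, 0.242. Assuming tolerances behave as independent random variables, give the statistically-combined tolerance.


RSS = sqrt(0.029^2 + 0.248^2 + 0.08^2 + 0.242^2)
= sqrt(0.127309)
= 0.3568

0.3568


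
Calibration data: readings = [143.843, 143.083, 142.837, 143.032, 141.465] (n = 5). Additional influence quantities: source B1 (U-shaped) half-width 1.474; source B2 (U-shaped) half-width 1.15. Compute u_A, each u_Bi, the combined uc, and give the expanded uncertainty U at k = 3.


mean = (143.843 + 143.083 + 142.837 + 143.032 + 141.465) / 5 = 142.852
s = sqrt(sum((x - mean)^2)/(n-1)) = 0.86484623
u_A = s / sqrt(n) = 0.86484623 / sqrt(5) = 0.38677099
u_B1 = 1.474 / sqrt(2) = 1.0422754
u_B2 = 1.15 / sqrt(2) = 0.8131728
uc = sqrt(0.38677099^2 + 1.0422754^2 + 0.8131728^2) = 1.3773815
U = k * uc = 3 * 1.3773815
U = 4.1321

4.1321


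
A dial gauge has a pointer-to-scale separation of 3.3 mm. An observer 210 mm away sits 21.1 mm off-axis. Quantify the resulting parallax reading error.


error = h * offset / d
= 3.3 * 21.1 / 210
= 0.3316

0.3316


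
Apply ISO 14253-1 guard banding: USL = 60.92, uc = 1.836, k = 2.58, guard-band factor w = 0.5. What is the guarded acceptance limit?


U = k * uc = 2.58 * 1.836 = 4.73688
guard band g = w * U = 0.5 * 4.73688 = 2.36844
AL = USL - g = 60.92 - 2.36844
AL = 58.5516

58.5516


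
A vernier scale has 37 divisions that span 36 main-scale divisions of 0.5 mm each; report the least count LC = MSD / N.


LC = MSD / n_div
= 0.5 / 37
= 0.0135

0.0135


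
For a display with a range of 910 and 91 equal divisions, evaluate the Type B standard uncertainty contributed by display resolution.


resolution = range / divisions
resolution = 910 / 91 = 10
u_res = resolution / (2*sqrt(3))
u_res = 10 / 3.4641016
u_res = 2.8868

2.8868


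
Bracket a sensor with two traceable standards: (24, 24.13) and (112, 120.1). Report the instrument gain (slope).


slope = (y2 - y1) / (x2 - x1)
= (120.1 - 24.13) / (112 - 24)
= 95.9700 / 88
= 1.0906

1.0906


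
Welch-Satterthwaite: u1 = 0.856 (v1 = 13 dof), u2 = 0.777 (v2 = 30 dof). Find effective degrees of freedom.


uc = sqrt(u1^2 + u2^2) = sqrt(0.856^2 + 0.777^2) = 1.1560558
v_eff = uc^4 / (u1^4/v1 + u2^4/v2)
= 1.1560558^4 / (0.856^4/13 + 0.777^4/30)
= 1.7861387 / 0.053449781
v_eff = 33.4171

33.4171


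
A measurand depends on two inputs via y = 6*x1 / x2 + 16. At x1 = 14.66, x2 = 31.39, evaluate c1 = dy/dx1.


y = 6*x1 / x2 + 16
dy/dx1 = 6/x2
Evaluate at x2 = 31.39: c1 = 6 / 31.39
c1 = 0.1911

0.1911


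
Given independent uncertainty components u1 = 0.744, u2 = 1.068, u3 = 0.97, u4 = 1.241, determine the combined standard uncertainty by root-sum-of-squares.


uc = sqrt(0.744^2 + 1.068^2 + 0.97^2 + 1.241^2)
uc = sqrt(4.175141)
uc = 2.0433

2.0433


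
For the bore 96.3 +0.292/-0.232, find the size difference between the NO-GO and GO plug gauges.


GO = nominal - lower_tol (smallest hole = maximum material condition)
GO = 96.3 - 0.232 = 96.068
NO-GO = nominal + upper_tol (largest hole = least material condition)
NO-GO = 96.3 + 0.292 = 96.592
spread = NO-GO - GO = 96.592 - 96.068 = 0.5240

0.5240


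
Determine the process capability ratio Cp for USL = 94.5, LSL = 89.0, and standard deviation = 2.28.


Cp = (USL - LSL) / (6 * sigma)
= (94.5 - 89.0) / (6 * 2.28)
= 5.5000 / 13.6800
= 0.4020

0.4020


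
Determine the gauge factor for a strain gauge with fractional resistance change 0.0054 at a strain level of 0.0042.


GF = (dR/R) / epsilon
= 0.0054 / 0.0042
= 1.2857

1.2857


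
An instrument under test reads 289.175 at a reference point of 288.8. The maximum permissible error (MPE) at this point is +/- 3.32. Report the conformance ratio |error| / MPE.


e = indication - reference = 289.175 - 288.8 = 0.3750
|e| = 0.3750
ratio = |e| / MPE = 0.3750 / 3.32
ratio = 0.1130

0.1130


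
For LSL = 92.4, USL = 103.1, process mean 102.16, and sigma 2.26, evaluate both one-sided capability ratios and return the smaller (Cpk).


Cpu = (USL - mean) / (3*sigma) = (103.1 - 102.16) / (3*2.26) = 0.1386
Cpl = (mean - LSL) / (3*sigma) = (102.16 - 92.4) / (3*2.26) = 1.4395
Cpk = min(Cpu, Cpl) = 0.1386

0.1386


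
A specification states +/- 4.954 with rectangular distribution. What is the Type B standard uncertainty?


u_B = half_width / sqrt(3)
u_B = 4.954 / 1.7320508
u_B = 2.8602

2.8602


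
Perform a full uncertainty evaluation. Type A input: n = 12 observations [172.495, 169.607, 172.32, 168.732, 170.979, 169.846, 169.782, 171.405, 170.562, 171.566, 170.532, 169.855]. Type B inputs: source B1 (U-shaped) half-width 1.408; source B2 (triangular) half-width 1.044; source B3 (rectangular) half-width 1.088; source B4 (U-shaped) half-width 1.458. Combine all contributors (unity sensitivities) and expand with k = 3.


mean = (172.495 + 169.607 + 172.32 + 168.732 + 170.979 + 169.846 + 169.782 + 171.405 + 170.562 + 171.566 + 170.532 + 169.855) / 12 = 170.6400833
s = sqrt(sum((x - mean)^2)/(n-1)) = 1.1492754
u_A = s / sqrt(n) = 1.1492754 / sqrt(12) = 0.33176723
u_B1 = 1.408 / sqrt(2) = 0.99560635
u_B2 = 1.044 / sqrt(6) = 0.42621122
u_B3 = 1.088 / sqrt(3) = 0.62815709
u_B4 = 1.458 / sqrt(2) = 1.0309617
uc = sqrt(0.33176723^2 + 0.99560635^2 + 0.42621122^2 + 0.62815709^2 + 1.0309617^2) = 1.6554217
U = k * uc = 3 * 1.6554217
U = 4.9663

4.9663


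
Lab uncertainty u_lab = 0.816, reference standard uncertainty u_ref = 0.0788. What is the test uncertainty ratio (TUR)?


TUR = u_lab / u_ref
= 0.816 / 0.0788
= 10.3553

10.3553


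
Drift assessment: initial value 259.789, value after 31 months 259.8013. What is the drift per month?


rate = (v2 - v1) / months
= (259.8013 - 259.789) / 31
= 0.0123 / 31
= 3.9677e-04

3.9677e-04


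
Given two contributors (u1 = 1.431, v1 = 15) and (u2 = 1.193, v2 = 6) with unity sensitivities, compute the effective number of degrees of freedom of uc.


uc = sqrt(u1^2 + u2^2) = sqrt(1.431^2 + 1.193^2) = 1.8630647
v_eff = uc^4 / (u1^4/v1 + u2^4/v2)
= 1.8630647^4 / (1.431^4/15 + 1.193^4/6)
= 12.047911 / 0.61716129
v_eff = 19.5215

19.5215


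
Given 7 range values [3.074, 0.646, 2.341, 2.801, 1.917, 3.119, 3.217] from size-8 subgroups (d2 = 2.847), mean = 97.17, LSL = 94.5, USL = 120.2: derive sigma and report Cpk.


R_bar = (3.074 + 0.646 + 2.341 + 2.801 + 1.917 + 3.119 + 3.217) / 7 = 2.445
sigma = R_bar / d2 = 2.445 / 2.847 = 0.85879874
Cp = (USL - LSL)/(6*sigma) = (120.2 - 94.5)/(6*0.85879874) = 4.9876
Cpu = (120.2 - 97.17)/(3*0.85879874) = 8.9388
Cpl = (97.17 - 94.5)/(3*0.85879874) = 1.0363
Cpk = min(Cpu, Cpl) = 1.0363

1.0363


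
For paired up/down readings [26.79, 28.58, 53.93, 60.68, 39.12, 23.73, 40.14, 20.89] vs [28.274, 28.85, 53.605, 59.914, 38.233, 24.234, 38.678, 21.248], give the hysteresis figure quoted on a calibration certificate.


|26.79 - 28.274| = 1.4840
|28.58 - 28.85| = 0.2700
|53.93 - 53.605| = 0.3250
|60.68 - 59.914| = 0.7660
|39.12 - 38.233| = 0.8870
|23.73 - 24.234| = 0.5040
|40.14 - 38.678| = 1.4620
|20.89 - 21.248| = 0.3580
hysteresis = max(diffs) = 1.4840

1.4840


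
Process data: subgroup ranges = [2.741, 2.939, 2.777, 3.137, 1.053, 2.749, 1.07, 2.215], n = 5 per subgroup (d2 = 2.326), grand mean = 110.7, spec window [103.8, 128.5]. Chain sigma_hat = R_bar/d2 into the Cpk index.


R_bar = (2.741 + 2.939 + 2.777 + 3.137 + 1.053 + 2.749 + 1.07 + 2.215) / 8 = 2.335125
sigma = R_bar / d2 = 2.335125 / 2.326 = 1.003923
Cp = (USL - LSL)/(6*sigma) = (128.5 - 103.8)/(6*1.003923) = 4.1006
Cpu = (128.5 - 110.7)/(3*1.003923) = 5.9101
Cpl = (110.7 - 103.8)/(3*1.003923) = 2.2910
Cpk = min(Cpu, Cpl) = 2.2910

2.2910


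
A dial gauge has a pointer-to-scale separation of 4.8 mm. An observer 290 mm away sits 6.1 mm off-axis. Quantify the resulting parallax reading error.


error = h * offset / d
= 4.8 * 6.1 / 290
= 0.1010

0.1010


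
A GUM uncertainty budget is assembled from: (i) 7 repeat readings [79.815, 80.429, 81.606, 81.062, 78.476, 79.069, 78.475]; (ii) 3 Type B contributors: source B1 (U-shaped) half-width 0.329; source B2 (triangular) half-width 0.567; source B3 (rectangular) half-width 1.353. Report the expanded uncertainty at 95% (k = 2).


mean = (79.815 + 80.429 + 81.606 + 81.062 + 78.476 + 79.069 + 78.475) / 7 = 79.84742857
s = sqrt(sum((x - mean)^2)/(n-1)) = 1.2434737
u_A = s / sqrt(n) = 1.2434737 / sqrt(7) = 0.46998888
u_B1 = 0.329 / sqrt(2) = 0.23263813
u_B2 = 0.567 / sqrt(6) = 0.23147678
u_B3 = 1.353 / sqrt(3) = 0.78115491
uc = sqrt(0.46998888^2 + 0.23263813^2 + 0.23147678^2 + 0.78115491^2) = 0.9689141
U = k * uc = 2 * 0.9689141
U = 1.9378

1.9378


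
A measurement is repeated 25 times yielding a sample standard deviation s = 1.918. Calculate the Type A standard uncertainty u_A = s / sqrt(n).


u_A = s / sqrt(n)
u_A = 1.918 / sqrt(25)
u_A = 1.918 / 5
u_A = 0.3836

0.3836


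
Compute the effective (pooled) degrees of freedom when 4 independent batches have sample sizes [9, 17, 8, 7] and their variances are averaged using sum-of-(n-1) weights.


nu = sum_i (n_i - 1)
nu = ((9 - 1) + (17 - 1) + (8 - 1) + (7 - 1))
nu = 8 + 16 + 7 + 6
nu = 37

37


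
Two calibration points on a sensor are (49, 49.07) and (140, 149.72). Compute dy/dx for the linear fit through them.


slope = (y2 - y1) / (x2 - x1)
= (149.72 - 49.07) / (140 - 49)
= 100.6500 / 91
= 1.1060

1.1060


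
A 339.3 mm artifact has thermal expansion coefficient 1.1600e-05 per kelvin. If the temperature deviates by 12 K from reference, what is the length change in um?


dL = L * alpha * dT
= 339.3 * 1.1600e-05 * 12
= 0.0472306 mm
dL_um = 0.0472306 * 1000 = 47.2306 um

47.2306


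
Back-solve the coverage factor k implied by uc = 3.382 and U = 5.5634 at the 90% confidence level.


k = U / uc
k = 5.5634 / 3.382
k = 1.645

1.645


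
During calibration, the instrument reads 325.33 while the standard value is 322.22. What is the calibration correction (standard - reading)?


Correction = standard - reading
= 322.22 - 325.33
= -3.1100

-3.1100


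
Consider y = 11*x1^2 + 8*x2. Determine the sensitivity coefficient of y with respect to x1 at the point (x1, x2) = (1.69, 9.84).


y = 11*x1^2 + 8*x2
dy/dx1 = 2*11*x1
Evaluate at x1 = 1.69: c1 = 22 * 1.69
c1 = 37.1800

37.1800


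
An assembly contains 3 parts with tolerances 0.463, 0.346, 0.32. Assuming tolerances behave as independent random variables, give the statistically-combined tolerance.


RSS = sqrt(0.463^2 + 0.346^2 + 0.32^2)
= sqrt(0.436485)
= 0.6607

0.6607


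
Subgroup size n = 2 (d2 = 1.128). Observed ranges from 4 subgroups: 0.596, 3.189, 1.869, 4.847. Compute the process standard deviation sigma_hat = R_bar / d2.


R_bar = (0.596 + 3.189 + 1.869 + 4.847) / 4
R_bar = 10.501 / 4 = 2.62525
sigma_hat = R_bar / d2 = 2.62525 / 1.128 = 2.3273

2.3273


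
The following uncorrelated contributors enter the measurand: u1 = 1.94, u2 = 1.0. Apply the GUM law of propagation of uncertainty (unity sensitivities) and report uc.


uc = sqrt(1.94^2 + 1.0^2)
uc = sqrt(4.7636)
uc = 2.1826

2.1826


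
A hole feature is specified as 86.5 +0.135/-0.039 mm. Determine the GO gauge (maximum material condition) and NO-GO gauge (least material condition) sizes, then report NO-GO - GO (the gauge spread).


GO = nominal - lower_tol (smallest hole = maximum material condition)
GO = 86.5 - 0.039 = 86.461
NO-GO = nominal + upper_tol (largest hole = least material condition)
NO-GO = 86.5 + 0.135 = 86.635
spread = NO-GO - GO = 86.635 - 86.461 = 0.1740

0.1740


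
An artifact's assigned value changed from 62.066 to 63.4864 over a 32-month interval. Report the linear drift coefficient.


rate = (v2 - v1) / months
= (63.4864 - 62.066) / 32
= 1.4204 / 32
= 0.0444

0.0444


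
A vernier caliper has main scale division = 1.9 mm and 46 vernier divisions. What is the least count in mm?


LC = MSD / n_div
= 1.9 / 46
= 0.0413

0.0413


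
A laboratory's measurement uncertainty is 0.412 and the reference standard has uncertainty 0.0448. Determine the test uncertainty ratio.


TUR = u_lab / u_ref
= 0.412 / 0.0448
= 9.1964

9.1964


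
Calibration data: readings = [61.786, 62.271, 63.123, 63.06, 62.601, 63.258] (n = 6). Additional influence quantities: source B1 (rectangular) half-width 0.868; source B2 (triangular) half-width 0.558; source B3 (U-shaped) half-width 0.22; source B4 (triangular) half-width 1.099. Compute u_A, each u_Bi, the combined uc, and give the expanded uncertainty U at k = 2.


mean = (61.786 + 62.271 + 63.123 + 63.06 + 62.601 + 63.258) / 6 = 62.68316667
s = sqrt(sum((x - mean)^2)/(n-1)) = 0.57400886
u_A = s / sqrt(n) = 0.57400886 / sqrt(6) = 0.23433814
u_B1 = 0.868 / sqrt(3) = 0.50114003
u_B2 = 0.558 / sqrt(6) = 0.22780255
u_B3 = 0.22 / sqrt(2) = 0.15556349
u_B4 = 1.099 / sqrt(6) = 0.44866487
uc = sqrt(0.23433814^2 + 0.50114003^2 + 0.22780255^2 + 0.15556349^2 + 0.44866487^2) = 0.7638389
U = k * uc = 2 * 0.7638389
U = 1.5277

1.5277


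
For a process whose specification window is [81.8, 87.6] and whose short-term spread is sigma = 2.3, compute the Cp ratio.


Cp = (USL - LSL) / (6 * sigma)
= (87.6 - 81.8) / (6 * 2.3)
= 5.8000 / 13.8000
= 0.4203

0.4203


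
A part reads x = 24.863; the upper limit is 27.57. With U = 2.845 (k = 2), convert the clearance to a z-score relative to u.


u = U / k = 2.845 / 2 = 1.4225
margin = |USL - x| = |27.57 - 24.863| = 2.707
z = margin / u = 2.707 / 1.4225
z = 1.9030

1.9030


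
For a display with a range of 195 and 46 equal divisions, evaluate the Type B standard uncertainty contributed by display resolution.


resolution = range / divisions
resolution = 195 / 46 = 4.2391304
u_res = resolution / (2*sqrt(3))
u_res = 4.2391304 / 3.4641016
u_res = 1.2237

1.2237


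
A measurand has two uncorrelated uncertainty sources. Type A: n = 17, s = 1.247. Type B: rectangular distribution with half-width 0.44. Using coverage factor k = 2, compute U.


u_A = s / sqrt(n) = 1.247 / sqrt(17) = 0.30244192
u_B = half_width / sqrt(3) = 0.44 / sqrt(3) = 0.25403412
uc = sqrt(u_A^2 + u_B^2) = sqrt(0.30244192^2 + 0.25403412^2) = 0.39497399
U = k * uc = 2 * 0.39497399
U = 0.7899

0.7899


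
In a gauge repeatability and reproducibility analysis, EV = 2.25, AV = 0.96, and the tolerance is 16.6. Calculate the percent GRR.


GRR = sqrt(EV^2 + AV^2) = sqrt(2.25^2 + 0.96^2) = 2.446242
%GRR = GRR / tol * 100 = 2.446242 / 16.6 * 100
%GRR = 14.7364

14.7364


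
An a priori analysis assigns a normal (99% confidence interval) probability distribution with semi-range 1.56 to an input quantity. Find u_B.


u_B = half_width / 2.576
u_B = 1.56 / 2.576
u_B = 0.6056

0.6056


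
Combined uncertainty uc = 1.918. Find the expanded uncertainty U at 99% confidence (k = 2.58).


U = k * uc
U = 2.58 * 1.918
U = 4.9484

4.9484


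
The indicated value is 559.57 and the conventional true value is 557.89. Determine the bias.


Systematic error = measured - true
= 559.57 - 557.89
= 1.6800

1.6800


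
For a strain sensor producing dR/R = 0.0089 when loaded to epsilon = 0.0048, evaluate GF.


GF = (dR/R) / epsilon
= 0.0089 / 0.0048
= 1.8542

1.8542


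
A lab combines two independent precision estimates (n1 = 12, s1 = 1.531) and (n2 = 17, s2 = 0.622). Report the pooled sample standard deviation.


s_p = sqrt(((n1-1)*s1^2 + (n2-1)*s2^2) / (n1+n2-2))
numerator = (12-1)*1.531^2 + (17-1)*0.622^2 = 25.783571 + 6.190144 = 31.973715
denominator = 12 + 17 - 2 = 27
s_p^2 = 31.973715 / 27 = 1.1842117
s_p = sqrt(1.1842117) = 1.0882

1.0882


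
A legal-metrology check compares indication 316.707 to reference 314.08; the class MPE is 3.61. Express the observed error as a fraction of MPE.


e = indication - reference = 316.707 - 314.08 = 2.6270
|e| = 2.6270
ratio = |e| / MPE = 2.6270 / 3.61
ratio = 0.7277

0.7277


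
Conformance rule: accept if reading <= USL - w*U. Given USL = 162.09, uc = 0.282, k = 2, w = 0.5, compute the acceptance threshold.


U = k * uc = 2 * 0.282 = 0.564
guard band g = w * U = 0.5 * 0.564 = 0.282
AL = USL - g = 162.09 - 0.282
AL = 161.8080

161.8080


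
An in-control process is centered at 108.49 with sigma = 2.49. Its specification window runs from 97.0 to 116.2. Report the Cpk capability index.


Cpu = (USL - mean) / (3*sigma) = (116.2 - 108.49) / (3*2.49) = 1.0321
Cpl = (mean - LSL) / (3*sigma) = (108.49 - 97.0) / (3*2.49) = 1.5382
Cpk = min(Cpu, Cpl) = 1.0321

1.0321


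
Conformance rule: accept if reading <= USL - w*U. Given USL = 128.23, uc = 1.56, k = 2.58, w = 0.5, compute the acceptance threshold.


U = k * uc = 2.58 * 1.56 = 4.0248
guard band g = w * U = 0.5 * 4.0248 = 2.0124
AL = USL - g = 128.23 - 2.0124
AL = 126.2176

126.2176


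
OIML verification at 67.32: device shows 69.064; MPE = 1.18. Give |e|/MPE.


e = indication - reference = 69.064 - 67.32 = 1.7440
|e| = 1.7440
ratio = |e| / MPE = 1.7440 / 1.18
ratio = 1.4780

1.4780


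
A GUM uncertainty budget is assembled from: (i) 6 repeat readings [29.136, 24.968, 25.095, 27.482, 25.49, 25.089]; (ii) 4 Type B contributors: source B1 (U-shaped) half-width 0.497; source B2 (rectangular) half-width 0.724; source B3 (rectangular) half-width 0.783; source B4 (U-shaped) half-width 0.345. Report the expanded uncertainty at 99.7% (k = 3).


mean = (29.136 + 24.968 + 25.095 + 27.482 + 25.49 + 25.089) / 6 = 26.21
s = sqrt(sum((x - mean)^2)/(n-1)) = 1.716991
u_A = s / sqrt(n) = 1.716991 / sqrt(6) = 0.70095864
u_B1 = 0.497 / sqrt(2) = 0.35143207
u_B2 = 0.724 / sqrt(3) = 0.41800159
u_B3 = 0.783 / sqrt(3) = 0.45206526
u_B4 = 0.345 / sqrt(2) = 0.24395184
uc = sqrt(0.70095864^2 + 0.35143207^2 + 0.41800159^2 + 0.45206526^2 + 0.24395184^2) = 1.0263763
U = k * uc = 3 * 1.0263763
U = 3.0791

3.0791


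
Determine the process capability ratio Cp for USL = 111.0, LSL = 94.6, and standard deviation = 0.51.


Cp = (USL - LSL) / (6 * sigma)
= (111.0 - 94.6) / (6 * 0.51)
= 16.4000 / 3.0600
= 5.3595

5.3595


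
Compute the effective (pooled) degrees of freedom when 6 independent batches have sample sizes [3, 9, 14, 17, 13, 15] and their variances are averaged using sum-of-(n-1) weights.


nu = sum_i (n_i - 1)
nu = ((3 - 1) + (9 - 1) + (14 - 1) + (17 - 1) + (13 - 1) + (15 - 1))
nu = 2 + 8 + 13 + 16 + 12 + 14
nu = 65

65


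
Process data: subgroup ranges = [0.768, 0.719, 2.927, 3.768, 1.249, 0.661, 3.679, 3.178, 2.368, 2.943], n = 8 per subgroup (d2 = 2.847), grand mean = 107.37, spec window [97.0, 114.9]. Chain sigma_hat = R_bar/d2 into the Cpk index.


R_bar = (0.768 + 0.719 + 2.927 + 3.768 + 1.249 + 0.661 + 3.679 + 3.178 + 2.368 + 2.943) / 10 = 2.226
sigma = R_bar / d2 = 2.226 / 2.847 = 0.78187566
Cp = (USL - LSL)/(6*sigma) = (114.9 - 97.0)/(6*0.78187566) = 3.8156
Cpu = (114.9 - 107.37)/(3*0.78187566) = 3.2102
Cpl = (107.37 - 97.0)/(3*0.78187566) = 4.4210
Cpk = min(Cpu, Cpl) = 3.2102

3.2102


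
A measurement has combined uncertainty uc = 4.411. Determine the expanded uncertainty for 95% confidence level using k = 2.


U = k * uc
U = 2 * 4.411
U = 8.8220

8.8220


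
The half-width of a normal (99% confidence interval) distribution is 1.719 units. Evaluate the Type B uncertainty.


u_B = half_width / 2.576
u_B = 1.719 / 2.576
u_B = 0.6673

0.6673


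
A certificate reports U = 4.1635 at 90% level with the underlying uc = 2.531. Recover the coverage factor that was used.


k = U / uc
k = 4.1635 / 2.531
k = 1.645

1.645


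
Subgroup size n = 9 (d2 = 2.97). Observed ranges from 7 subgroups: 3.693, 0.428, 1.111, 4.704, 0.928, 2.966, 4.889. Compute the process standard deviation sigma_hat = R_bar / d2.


R_bar = (3.693 + 0.428 + 1.111 + 4.704 + 0.928 + 2.966 + 4.889) / 7
R_bar = 18.719 / 7 = 2.6741429
sigma_hat = R_bar / d2 = 2.6741429 / 2.97 = 0.9004

0.9004


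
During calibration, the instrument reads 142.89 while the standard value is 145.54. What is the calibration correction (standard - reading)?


Correction = standard - reading
= 145.54 - 142.89
= 2.6500

2.6500


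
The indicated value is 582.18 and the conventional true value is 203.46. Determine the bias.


Systematic error = measured - true
= 582.18 - 203.46
= 378.7200

378.7200


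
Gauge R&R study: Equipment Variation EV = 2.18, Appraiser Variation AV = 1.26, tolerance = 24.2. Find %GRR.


GRR = sqrt(EV^2 + AV^2) = sqrt(2.18^2 + 1.26^2) = 2.5179357
%GRR = GRR / tol * 100 = 2.5179357 / 24.2 * 100
%GRR = 10.4047

10.4047


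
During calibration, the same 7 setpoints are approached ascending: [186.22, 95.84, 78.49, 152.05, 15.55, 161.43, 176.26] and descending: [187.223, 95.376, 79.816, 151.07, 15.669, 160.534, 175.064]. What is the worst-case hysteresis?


|186.22 - 187.223| = 1.0030
|95.84 - 95.376| = 0.4640
|78.49 - 79.816| = 1.3260
|152.05 - 151.07| = 0.9800
|15.55 - 15.669| = 0.1190
|161.43 - 160.534| = 0.8960
|176.26 - 175.064| = 1.1960
hysteresis = max(diffs) = 1.3260

1.3260


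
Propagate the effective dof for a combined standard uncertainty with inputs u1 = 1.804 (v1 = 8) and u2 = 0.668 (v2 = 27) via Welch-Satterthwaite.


uc = sqrt(u1^2 + u2^2) = sqrt(1.804^2 + 0.668^2) = 1.9237048
v_eff = uc^4 / (u1^4/v1 + u2^4/v2)
= 1.9237048^4 / (1.804^4/8 + 0.668^4/27)
= 13.694738 / 1.3312776
v_eff = 10.2869

10.2869


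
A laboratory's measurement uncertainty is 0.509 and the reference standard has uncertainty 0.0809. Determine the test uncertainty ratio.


TUR = u_lab / u_ref
= 0.509 / 0.0809
= 6.2917

6.2917


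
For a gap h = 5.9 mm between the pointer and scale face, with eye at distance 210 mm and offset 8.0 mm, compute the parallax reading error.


error = h * offset / d
= 5.9 * 8.0 / 210
= 0.2248

0.2248


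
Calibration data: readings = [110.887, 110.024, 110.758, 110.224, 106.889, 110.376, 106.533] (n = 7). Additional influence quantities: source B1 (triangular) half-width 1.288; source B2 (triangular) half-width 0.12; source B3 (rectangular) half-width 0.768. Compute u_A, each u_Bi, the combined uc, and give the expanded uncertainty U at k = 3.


mean = (110.887 + 110.024 + 110.758 + 110.224 + 106.889 + 110.376 + 106.533) / 7 = 109.3844286
s = sqrt(sum((x - mean)^2)/(n-1)) = 1.8528974
u_A = s / sqrt(n) = 1.8528974 / sqrt(7) = 0.70032939
u_B1 = 1.288 / sqrt(6) = 0.5258238
u_B2 = 0.12 / sqrt(6) = 0.048989795
u_B3 = 0.768 / sqrt(3) = 0.44340501
uc = sqrt(0.70032939^2 + 0.5258238^2 + 0.048989795^2 + 0.44340501^2) = 0.9828326
U = k * uc = 3 * 0.9828326
U = 2.9485

2.9485


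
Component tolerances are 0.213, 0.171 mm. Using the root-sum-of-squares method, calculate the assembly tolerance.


RSS = sqrt(0.213^2 + 0.171^2)
= sqrt(0.07461)
= 0.2731

0.2731


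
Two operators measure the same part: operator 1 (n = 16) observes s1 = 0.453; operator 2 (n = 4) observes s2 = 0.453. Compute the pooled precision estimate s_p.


s_p = sqrt(((n1-1)*s1^2 + (n2-1)*s2^2) / (n1+n2-2))
numerator = (16-1)*0.453^2 + (4-1)*0.453^2 = 3.078135 + 0.615627 = 3.693762
denominator = 16 + 4 - 2 = 18
s_p^2 = 3.693762 / 18 = 0.205209
s_p = sqrt(0.205209) = 0.4530

0.4530


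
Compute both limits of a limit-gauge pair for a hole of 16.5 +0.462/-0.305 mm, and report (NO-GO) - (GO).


GO = nominal - lower_tol (smallest hole = maximum material condition)
GO = 16.5 - 0.305 = 16.195
NO-GO = nominal + upper_tol (largest hole = least material condition)
NO-GO = 16.5 + 0.462 = 16.962
spread = NO-GO - GO = 16.962 - 16.195 = 0.7670

0.7670


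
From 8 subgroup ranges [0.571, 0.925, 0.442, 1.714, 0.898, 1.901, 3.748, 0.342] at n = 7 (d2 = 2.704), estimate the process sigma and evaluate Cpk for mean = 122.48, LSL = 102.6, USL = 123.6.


R_bar = (0.571 + 0.925 + 0.442 + 1.714 + 0.898 + 1.901 + 3.748 + 0.342) / 8 = 1.317625
sigma = R_bar / d2 = 1.317625 / 2.704 = 0.48728735
Cp = (USL - LSL)/(6*sigma) = (123.6 - 102.6)/(6*0.48728735) = 7.1826
Cpu = (123.6 - 122.48)/(3*0.48728735) = 0.7661
Cpl = (122.48 - 102.6)/(3*0.48728735) = 13.5991
Cpk = min(Cpu, Cpl) = 0.7661

0.7661


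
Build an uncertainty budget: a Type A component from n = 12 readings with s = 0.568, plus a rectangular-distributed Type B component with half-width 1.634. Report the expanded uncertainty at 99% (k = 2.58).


u_A = s / sqrt(n) = 0.568 / sqrt(12) = 0.16396748
u_B = half_width / sqrt(3) = 1.634 / sqrt(3) = 0.94339034
uc = sqrt(u_A^2 + u_B^2) = sqrt(0.16396748^2 + 0.94339034^2) = 0.95753364
U = k * uc = 2.58 * 0.95753364
U = 2.4704

2.4704


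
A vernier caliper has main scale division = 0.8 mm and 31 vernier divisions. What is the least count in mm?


LC = MSD / n_div
= 0.8 / 31
= 0.0258

0.0258


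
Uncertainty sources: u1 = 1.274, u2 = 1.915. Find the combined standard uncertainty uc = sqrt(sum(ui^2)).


uc = sqrt(1.274^2 + 1.915^2)
uc = sqrt(5.290301)
uc = 2.3001

2.3001


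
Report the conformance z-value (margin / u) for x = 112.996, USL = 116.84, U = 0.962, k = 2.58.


u = U / k = 0.962 / 2.58 = 0.37286822
margin = |USL - x| = |116.84 - 112.996| = 3.844
z = margin / u = 3.844 / 0.37286822
z = 10.3093

10.3093


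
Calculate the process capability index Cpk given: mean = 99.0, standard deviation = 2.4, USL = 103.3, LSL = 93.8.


Cpu = (USL - mean) / (3*sigma) = (103.3 - 99.0) / (3*2.4) = 0.5972
Cpl = (mean - LSL) / (3*sigma) = (99.0 - 93.8) / (3*2.4) = 0.7222
Cpk = min(Cpu, Cpl) = 0.5972

0.5972


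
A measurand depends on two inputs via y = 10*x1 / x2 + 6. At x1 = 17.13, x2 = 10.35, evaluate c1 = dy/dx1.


y = 10*x1 / x2 + 6
dy/dx1 = 10/x2
Evaluate at x2 = 10.35: c1 = 10 / 10.35
c1 = 0.9662

0.9662


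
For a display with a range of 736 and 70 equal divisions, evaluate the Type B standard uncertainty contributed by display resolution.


resolution = range / divisions
resolution = 736 / 70 = 10.514286
u_res = resolution / (2*sqrt(3))
u_res = 10.514286 / 3.4641016
u_res = 3.0352

3.0352


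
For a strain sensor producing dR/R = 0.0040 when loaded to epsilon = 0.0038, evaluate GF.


GF = (dR/R) / epsilon
= 0.0040 / 0.0038
= 1.0526

1.0526


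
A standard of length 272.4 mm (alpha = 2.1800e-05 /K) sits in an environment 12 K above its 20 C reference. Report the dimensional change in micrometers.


dL = L * alpha * dT
= 272.4 * 2.1800e-05 * 12
= 0.0712598 mm
dL_um = 0.0712598 * 1000 = 71.2598 um

71.2598


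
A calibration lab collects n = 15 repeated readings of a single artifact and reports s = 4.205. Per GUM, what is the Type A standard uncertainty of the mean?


u_A = s / sqrt(n)
u_A = 4.205 / sqrt(15)
u_A = 4.205 / 3.8729833
u_A = 1.0857

1.0857


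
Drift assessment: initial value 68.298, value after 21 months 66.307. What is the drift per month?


rate = (v2 - v1) / months
= (66.307 - 68.298) / 21
= -1.9910 / 21
= -0.0948

-0.0948


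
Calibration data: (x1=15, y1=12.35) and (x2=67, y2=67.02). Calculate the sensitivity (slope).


slope = (y2 - y1) / (x2 - x1)
= (67.02 - 12.35) / (67 - 15)
= 54.6700 / 52
= 1.0513

1.0513


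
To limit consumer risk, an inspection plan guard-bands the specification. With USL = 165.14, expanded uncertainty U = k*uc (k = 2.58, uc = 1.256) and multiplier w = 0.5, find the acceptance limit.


U = k * uc = 2.58 * 1.256 = 3.24048
guard band g = w * U = 0.5 * 3.24048 = 1.62024
AL = USL - g = 165.14 - 1.62024
AL = 163.5198

163.5198


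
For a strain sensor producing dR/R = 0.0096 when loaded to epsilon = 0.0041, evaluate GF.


GF = (dR/R) / epsilon
= 0.0096 / 0.0041
= 2.3415

2.3415


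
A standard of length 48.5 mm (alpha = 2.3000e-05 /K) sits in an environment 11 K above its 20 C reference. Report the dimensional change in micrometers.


dL = L * alpha * dT
= 48.5 * 2.3000e-05 * 11
= 0.0122705 mm
dL_um = 0.0122705 * 1000 = 12.2705 um

12.2705
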